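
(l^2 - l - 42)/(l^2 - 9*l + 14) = (l + 6)/(l - 2)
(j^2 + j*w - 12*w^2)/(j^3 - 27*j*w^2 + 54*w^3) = (-j - 4*w)/(-j^2 - 3*j*w + 18*w^2)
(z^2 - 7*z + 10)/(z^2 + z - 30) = (z - 2)/(z + 6)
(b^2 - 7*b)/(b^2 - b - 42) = b/(b + 6)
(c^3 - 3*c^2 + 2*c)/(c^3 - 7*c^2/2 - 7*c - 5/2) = 2*c*(-c^2 + 3*c - 2)/(-2*c^3 + 7*c^2 + 14*c + 5)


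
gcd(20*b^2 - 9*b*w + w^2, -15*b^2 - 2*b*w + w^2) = -5*b + w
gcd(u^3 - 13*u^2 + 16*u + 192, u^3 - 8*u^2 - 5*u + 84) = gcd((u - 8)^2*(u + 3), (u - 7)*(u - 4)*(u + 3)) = u + 3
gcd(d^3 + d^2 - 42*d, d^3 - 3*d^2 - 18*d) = d^2 - 6*d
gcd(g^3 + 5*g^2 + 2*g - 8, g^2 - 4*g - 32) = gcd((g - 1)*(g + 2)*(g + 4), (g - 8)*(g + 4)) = g + 4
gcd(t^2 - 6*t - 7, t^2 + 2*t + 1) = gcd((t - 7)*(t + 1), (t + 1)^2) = t + 1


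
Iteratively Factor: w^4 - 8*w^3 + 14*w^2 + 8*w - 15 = (w - 3)*(w^3 - 5*w^2 - w + 5) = (w - 3)*(w + 1)*(w^2 - 6*w + 5) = (w - 3)*(w - 1)*(w + 1)*(w - 5)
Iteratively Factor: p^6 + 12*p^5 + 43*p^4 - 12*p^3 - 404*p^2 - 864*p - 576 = (p + 3)*(p^5 + 9*p^4 + 16*p^3 - 60*p^2 - 224*p - 192) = (p + 3)*(p + 4)*(p^4 + 5*p^3 - 4*p^2 - 44*p - 48) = (p + 2)*(p + 3)*(p + 4)*(p^3 + 3*p^2 - 10*p - 24) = (p - 3)*(p + 2)*(p + 3)*(p + 4)*(p^2 + 6*p + 8) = (p - 3)*(p + 2)*(p + 3)*(p + 4)^2*(p + 2)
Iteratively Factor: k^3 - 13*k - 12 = (k + 1)*(k^2 - k - 12) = (k + 1)*(k + 3)*(k - 4)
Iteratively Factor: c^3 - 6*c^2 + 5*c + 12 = (c - 3)*(c^2 - 3*c - 4) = (c - 4)*(c - 3)*(c + 1)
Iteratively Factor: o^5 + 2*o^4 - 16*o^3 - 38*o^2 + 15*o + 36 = (o + 3)*(o^4 - o^3 - 13*o^2 + o + 12) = (o - 4)*(o + 3)*(o^3 + 3*o^2 - o - 3) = (o - 4)*(o + 1)*(o + 3)*(o^2 + 2*o - 3) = (o - 4)*(o - 1)*(o + 1)*(o + 3)*(o + 3)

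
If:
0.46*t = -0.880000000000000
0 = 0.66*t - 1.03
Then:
No Solution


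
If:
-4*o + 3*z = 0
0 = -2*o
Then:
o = 0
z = 0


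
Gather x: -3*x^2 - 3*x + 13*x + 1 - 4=-3*x^2 + 10*x - 3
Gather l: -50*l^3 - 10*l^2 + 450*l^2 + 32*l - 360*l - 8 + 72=-50*l^3 + 440*l^2 - 328*l + 64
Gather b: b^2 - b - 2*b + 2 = b^2 - 3*b + 2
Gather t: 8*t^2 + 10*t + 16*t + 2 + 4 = 8*t^2 + 26*t + 6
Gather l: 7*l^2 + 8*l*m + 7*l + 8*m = 7*l^2 + l*(8*m + 7) + 8*m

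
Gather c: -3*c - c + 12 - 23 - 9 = -4*c - 20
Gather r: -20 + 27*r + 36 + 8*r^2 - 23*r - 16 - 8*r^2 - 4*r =0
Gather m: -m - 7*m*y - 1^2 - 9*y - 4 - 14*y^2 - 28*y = m*(-7*y - 1) - 14*y^2 - 37*y - 5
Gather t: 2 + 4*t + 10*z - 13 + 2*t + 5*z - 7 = 6*t + 15*z - 18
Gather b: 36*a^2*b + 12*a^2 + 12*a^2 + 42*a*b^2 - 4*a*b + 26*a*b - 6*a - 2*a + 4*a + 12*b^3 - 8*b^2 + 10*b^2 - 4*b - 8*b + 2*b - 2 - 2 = 24*a^2 - 4*a + 12*b^3 + b^2*(42*a + 2) + b*(36*a^2 + 22*a - 10) - 4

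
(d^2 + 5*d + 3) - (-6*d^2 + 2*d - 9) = 7*d^2 + 3*d + 12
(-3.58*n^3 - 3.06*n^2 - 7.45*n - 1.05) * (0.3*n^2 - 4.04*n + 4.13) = -1.074*n^5 + 13.5452*n^4 - 4.658*n^3 + 17.1452*n^2 - 26.5265*n - 4.3365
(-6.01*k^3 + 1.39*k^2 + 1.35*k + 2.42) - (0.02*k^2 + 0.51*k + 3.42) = -6.01*k^3 + 1.37*k^2 + 0.84*k - 1.0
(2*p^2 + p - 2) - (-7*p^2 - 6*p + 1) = 9*p^2 + 7*p - 3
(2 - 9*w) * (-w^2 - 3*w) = 9*w^3 + 25*w^2 - 6*w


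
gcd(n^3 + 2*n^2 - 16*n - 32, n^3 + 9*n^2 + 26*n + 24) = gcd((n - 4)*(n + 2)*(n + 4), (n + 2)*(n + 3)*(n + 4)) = n^2 + 6*n + 8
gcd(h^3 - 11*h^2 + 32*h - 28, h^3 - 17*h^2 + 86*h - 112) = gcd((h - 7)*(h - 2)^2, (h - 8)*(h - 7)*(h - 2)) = h^2 - 9*h + 14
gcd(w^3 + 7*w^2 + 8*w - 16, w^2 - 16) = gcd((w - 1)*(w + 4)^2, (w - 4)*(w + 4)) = w + 4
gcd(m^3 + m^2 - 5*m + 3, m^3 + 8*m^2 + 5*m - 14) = m - 1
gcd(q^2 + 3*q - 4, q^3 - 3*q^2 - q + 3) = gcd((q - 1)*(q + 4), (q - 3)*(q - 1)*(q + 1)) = q - 1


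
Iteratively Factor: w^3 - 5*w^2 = (w)*(w^2 - 5*w) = w*(w - 5)*(w)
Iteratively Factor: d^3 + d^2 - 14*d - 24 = (d + 3)*(d^2 - 2*d - 8) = (d + 2)*(d + 3)*(d - 4)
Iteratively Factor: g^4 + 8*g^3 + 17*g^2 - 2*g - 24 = (g + 2)*(g^3 + 6*g^2 + 5*g - 12) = (g + 2)*(g + 3)*(g^2 + 3*g - 4) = (g + 2)*(g + 3)*(g + 4)*(g - 1)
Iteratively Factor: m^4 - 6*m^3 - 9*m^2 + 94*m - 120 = (m + 4)*(m^3 - 10*m^2 + 31*m - 30) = (m - 3)*(m + 4)*(m^2 - 7*m + 10) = (m - 3)*(m - 2)*(m + 4)*(m - 5)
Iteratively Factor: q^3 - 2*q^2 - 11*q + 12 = (q - 1)*(q^2 - q - 12) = (q - 1)*(q + 3)*(q - 4)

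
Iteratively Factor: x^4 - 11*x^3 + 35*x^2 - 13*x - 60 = (x - 3)*(x^3 - 8*x^2 + 11*x + 20) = (x - 5)*(x - 3)*(x^2 - 3*x - 4) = (x - 5)*(x - 3)*(x + 1)*(x - 4)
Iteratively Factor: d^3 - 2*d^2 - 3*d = (d + 1)*(d^2 - 3*d) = (d - 3)*(d + 1)*(d)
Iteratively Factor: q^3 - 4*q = (q + 2)*(q^2 - 2*q) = (q - 2)*(q + 2)*(q)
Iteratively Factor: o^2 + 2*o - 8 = (o + 4)*(o - 2)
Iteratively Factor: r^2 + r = (r)*(r + 1)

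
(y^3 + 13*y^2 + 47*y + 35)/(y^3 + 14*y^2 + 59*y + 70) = (y + 1)/(y + 2)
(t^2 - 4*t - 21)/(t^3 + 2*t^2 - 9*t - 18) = (t - 7)/(t^2 - t - 6)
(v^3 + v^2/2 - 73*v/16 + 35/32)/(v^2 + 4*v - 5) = (32*v^3 + 16*v^2 - 146*v + 35)/(32*(v^2 + 4*v - 5))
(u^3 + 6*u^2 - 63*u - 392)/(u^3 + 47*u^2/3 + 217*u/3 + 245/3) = 3*(u - 8)/(3*u + 5)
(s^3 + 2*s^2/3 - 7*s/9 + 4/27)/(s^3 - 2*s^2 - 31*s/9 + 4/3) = (s - 1/3)/(s - 3)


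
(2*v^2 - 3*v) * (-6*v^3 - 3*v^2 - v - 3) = -12*v^5 + 12*v^4 + 7*v^3 - 3*v^2 + 9*v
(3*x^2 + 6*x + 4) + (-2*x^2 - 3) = x^2 + 6*x + 1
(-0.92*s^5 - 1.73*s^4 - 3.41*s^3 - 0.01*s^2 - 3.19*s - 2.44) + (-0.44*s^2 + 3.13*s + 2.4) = -0.92*s^5 - 1.73*s^4 - 3.41*s^3 - 0.45*s^2 - 0.0600000000000001*s - 0.04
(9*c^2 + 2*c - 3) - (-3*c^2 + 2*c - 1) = 12*c^2 - 2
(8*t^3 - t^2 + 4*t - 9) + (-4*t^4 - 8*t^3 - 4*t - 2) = -4*t^4 - t^2 - 11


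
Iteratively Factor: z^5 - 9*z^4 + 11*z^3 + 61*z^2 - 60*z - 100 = (z - 2)*(z^4 - 7*z^3 - 3*z^2 + 55*z + 50) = (z - 5)*(z - 2)*(z^3 - 2*z^2 - 13*z - 10) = (z - 5)^2*(z - 2)*(z^2 + 3*z + 2) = (z - 5)^2*(z - 2)*(z + 2)*(z + 1)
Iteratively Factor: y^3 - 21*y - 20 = (y - 5)*(y^2 + 5*y + 4) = (y - 5)*(y + 1)*(y + 4)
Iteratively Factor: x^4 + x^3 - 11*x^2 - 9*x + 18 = (x - 3)*(x^3 + 4*x^2 + x - 6) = (x - 3)*(x + 3)*(x^2 + x - 2) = (x - 3)*(x + 2)*(x + 3)*(x - 1)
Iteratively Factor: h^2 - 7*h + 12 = (h - 3)*(h - 4)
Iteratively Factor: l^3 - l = (l - 1)*(l^2 + l) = l*(l - 1)*(l + 1)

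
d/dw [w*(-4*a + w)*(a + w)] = -4*a^2 - 6*a*w + 3*w^2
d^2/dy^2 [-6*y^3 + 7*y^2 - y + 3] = 14 - 36*y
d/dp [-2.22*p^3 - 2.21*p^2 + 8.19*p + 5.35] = -6.66*p^2 - 4.42*p + 8.19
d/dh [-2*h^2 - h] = -4*h - 1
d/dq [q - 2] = 1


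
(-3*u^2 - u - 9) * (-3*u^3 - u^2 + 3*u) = 9*u^5 + 6*u^4 + 19*u^3 + 6*u^2 - 27*u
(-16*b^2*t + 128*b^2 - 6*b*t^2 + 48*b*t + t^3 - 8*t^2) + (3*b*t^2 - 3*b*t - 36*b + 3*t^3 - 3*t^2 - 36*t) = -16*b^2*t + 128*b^2 - 3*b*t^2 + 45*b*t - 36*b + 4*t^3 - 11*t^2 - 36*t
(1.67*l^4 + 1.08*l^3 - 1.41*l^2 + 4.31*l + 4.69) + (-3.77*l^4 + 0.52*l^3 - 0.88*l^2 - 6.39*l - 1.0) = -2.1*l^4 + 1.6*l^3 - 2.29*l^2 - 2.08*l + 3.69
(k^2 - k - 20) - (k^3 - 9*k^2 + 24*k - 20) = -k^3 + 10*k^2 - 25*k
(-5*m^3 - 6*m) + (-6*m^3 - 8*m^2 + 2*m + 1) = -11*m^3 - 8*m^2 - 4*m + 1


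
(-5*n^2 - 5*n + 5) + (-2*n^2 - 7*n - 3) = -7*n^2 - 12*n + 2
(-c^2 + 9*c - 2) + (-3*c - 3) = -c^2 + 6*c - 5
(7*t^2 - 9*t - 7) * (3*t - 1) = 21*t^3 - 34*t^2 - 12*t + 7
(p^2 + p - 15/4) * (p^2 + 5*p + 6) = p^4 + 6*p^3 + 29*p^2/4 - 51*p/4 - 45/2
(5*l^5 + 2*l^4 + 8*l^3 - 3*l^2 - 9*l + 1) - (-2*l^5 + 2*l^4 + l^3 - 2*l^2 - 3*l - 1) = 7*l^5 + 7*l^3 - l^2 - 6*l + 2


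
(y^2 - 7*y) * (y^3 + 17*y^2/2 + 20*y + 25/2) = y^5 + 3*y^4/2 - 79*y^3/2 - 255*y^2/2 - 175*y/2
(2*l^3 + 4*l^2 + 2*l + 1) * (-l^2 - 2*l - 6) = -2*l^5 - 8*l^4 - 22*l^3 - 29*l^2 - 14*l - 6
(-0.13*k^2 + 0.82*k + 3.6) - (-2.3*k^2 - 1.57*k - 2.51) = 2.17*k^2 + 2.39*k + 6.11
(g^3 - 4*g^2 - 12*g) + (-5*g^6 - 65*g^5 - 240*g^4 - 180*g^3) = -5*g^6 - 65*g^5 - 240*g^4 - 179*g^3 - 4*g^2 - 12*g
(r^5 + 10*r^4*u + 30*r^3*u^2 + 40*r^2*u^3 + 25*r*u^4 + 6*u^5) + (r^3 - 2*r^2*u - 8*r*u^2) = r^5 + 10*r^4*u + 30*r^3*u^2 + r^3 + 40*r^2*u^3 - 2*r^2*u + 25*r*u^4 - 8*r*u^2 + 6*u^5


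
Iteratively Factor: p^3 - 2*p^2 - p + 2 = (p - 2)*(p^2 - 1) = (p - 2)*(p + 1)*(p - 1)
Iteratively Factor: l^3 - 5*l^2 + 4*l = (l - 1)*(l^2 - 4*l) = (l - 4)*(l - 1)*(l)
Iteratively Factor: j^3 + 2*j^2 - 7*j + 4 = (j + 4)*(j^2 - 2*j + 1) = (j - 1)*(j + 4)*(j - 1)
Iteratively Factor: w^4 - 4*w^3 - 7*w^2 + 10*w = (w - 5)*(w^3 + w^2 - 2*w) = (w - 5)*(w - 1)*(w^2 + 2*w) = (w - 5)*(w - 1)*(w + 2)*(w)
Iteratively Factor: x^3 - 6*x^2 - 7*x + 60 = (x - 4)*(x^2 - 2*x - 15) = (x - 5)*(x - 4)*(x + 3)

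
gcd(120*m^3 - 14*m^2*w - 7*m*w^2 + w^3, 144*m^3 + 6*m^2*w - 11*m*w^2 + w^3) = -6*m + w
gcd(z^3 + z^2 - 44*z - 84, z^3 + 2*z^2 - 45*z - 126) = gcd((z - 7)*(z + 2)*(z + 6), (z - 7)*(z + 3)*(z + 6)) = z^2 - z - 42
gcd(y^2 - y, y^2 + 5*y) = y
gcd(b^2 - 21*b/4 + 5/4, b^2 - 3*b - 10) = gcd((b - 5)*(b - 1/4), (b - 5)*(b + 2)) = b - 5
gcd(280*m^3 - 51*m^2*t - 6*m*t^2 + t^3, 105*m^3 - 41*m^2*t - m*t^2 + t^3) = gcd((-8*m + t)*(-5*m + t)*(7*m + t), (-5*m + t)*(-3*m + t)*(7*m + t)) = -35*m^2 + 2*m*t + t^2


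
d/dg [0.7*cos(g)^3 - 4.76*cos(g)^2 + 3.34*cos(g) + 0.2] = (-2.1*cos(g)^2 + 9.52*cos(g) - 3.34)*sin(g)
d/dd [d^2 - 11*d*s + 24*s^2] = 2*d - 11*s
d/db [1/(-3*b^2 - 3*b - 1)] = 3*(2*b + 1)/(3*b^2 + 3*b + 1)^2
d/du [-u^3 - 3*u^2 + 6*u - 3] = -3*u^2 - 6*u + 6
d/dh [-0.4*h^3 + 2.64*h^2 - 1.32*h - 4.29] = -1.2*h^2 + 5.28*h - 1.32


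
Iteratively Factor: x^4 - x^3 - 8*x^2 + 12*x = (x)*(x^3 - x^2 - 8*x + 12) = x*(x - 2)*(x^2 + x - 6) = x*(x - 2)^2*(x + 3)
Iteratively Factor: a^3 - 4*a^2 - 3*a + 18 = (a - 3)*(a^2 - a - 6) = (a - 3)*(a + 2)*(a - 3)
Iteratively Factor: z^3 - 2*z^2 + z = (z)*(z^2 - 2*z + 1) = z*(z - 1)*(z - 1)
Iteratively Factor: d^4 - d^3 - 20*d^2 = (d)*(d^3 - d^2 - 20*d) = d*(d - 5)*(d^2 + 4*d) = d*(d - 5)*(d + 4)*(d)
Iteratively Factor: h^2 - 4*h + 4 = (h - 2)*(h - 2)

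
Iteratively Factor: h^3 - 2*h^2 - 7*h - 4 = (h - 4)*(h^2 + 2*h + 1) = (h - 4)*(h + 1)*(h + 1)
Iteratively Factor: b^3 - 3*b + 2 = (b - 1)*(b^2 + b - 2) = (b - 1)^2*(b + 2)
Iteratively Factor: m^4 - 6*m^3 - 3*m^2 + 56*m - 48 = (m - 4)*(m^3 - 2*m^2 - 11*m + 12) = (m - 4)^2*(m^2 + 2*m - 3) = (m - 4)^2*(m - 1)*(m + 3)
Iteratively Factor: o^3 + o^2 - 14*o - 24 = (o + 3)*(o^2 - 2*o - 8) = (o + 2)*(o + 3)*(o - 4)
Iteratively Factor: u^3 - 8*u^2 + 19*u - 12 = (u - 1)*(u^2 - 7*u + 12) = (u - 4)*(u - 1)*(u - 3)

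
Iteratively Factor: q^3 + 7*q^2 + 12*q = (q)*(q^2 + 7*q + 12) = q*(q + 3)*(q + 4)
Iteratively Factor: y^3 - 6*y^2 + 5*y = (y - 5)*(y^2 - y) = (y - 5)*(y - 1)*(y)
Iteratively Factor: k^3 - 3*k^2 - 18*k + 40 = (k + 4)*(k^2 - 7*k + 10) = (k - 2)*(k + 4)*(k - 5)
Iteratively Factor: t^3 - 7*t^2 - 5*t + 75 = (t + 3)*(t^2 - 10*t + 25) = (t - 5)*(t + 3)*(t - 5)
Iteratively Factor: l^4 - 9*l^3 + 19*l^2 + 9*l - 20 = (l + 1)*(l^3 - 10*l^2 + 29*l - 20) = (l - 4)*(l + 1)*(l^2 - 6*l + 5) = (l - 5)*(l - 4)*(l + 1)*(l - 1)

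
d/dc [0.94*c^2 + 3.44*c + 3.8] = 1.88*c + 3.44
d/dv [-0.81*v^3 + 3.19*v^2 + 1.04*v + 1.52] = -2.43*v^2 + 6.38*v + 1.04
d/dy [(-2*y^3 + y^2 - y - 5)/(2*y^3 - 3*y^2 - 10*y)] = (4*y^4 + 44*y^3 + 17*y^2 - 30*y - 50)/(y^2*(4*y^4 - 12*y^3 - 31*y^2 + 60*y + 100))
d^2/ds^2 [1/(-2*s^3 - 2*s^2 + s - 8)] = 2*(2*(3*s + 1)*(2*s^3 + 2*s^2 - s + 8) - (6*s^2 + 4*s - 1)^2)/(2*s^3 + 2*s^2 - s + 8)^3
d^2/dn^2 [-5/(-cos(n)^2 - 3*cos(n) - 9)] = 5*(-4*sin(n)^4 - 25*sin(n)^2 + 153*cos(n)/4 - 9*cos(3*n)/4 + 29)/(-sin(n)^2 + 3*cos(n) + 10)^3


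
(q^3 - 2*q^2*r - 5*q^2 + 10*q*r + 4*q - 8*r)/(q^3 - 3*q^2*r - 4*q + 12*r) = (q^3 - 2*q^2*r - 5*q^2 + 10*q*r + 4*q - 8*r)/(q^3 - 3*q^2*r - 4*q + 12*r)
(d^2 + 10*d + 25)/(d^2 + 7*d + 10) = (d + 5)/(d + 2)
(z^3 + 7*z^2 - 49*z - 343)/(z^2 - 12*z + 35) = (z^2 + 14*z + 49)/(z - 5)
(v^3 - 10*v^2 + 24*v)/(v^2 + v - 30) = v*(v^2 - 10*v + 24)/(v^2 + v - 30)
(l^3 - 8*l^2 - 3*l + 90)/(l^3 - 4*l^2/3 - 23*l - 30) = 3*(l - 5)/(3*l + 5)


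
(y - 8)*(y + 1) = y^2 - 7*y - 8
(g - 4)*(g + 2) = g^2 - 2*g - 8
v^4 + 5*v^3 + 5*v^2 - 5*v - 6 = (v - 1)*(v + 1)*(v + 2)*(v + 3)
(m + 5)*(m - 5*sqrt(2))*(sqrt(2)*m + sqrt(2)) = sqrt(2)*m^3 - 10*m^2 + 6*sqrt(2)*m^2 - 60*m + 5*sqrt(2)*m - 50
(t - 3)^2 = t^2 - 6*t + 9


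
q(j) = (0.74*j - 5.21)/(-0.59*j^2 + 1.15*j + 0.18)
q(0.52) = -7.80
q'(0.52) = 7.96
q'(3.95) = -0.56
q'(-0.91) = 6.58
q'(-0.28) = 222.35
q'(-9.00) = 0.03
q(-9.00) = 0.20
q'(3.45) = -1.20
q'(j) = (0.74*j - 5.21)*(1.18*j - 1.15)/(-0.59*j^2 + 1.15*j + 0.18)^2 + 0.74/(-0.59*j^2 + 1.15*j + 0.18) = (0.4366*j^2 - 6.1478*j + 6.1247)/(0.3481*j^4 - 1.357*j^3 + 1.1101*j^2 + 0.414*j + 0.0324)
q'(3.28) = -1.63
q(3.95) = 0.51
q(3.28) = 1.16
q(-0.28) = 28.78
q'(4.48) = -0.30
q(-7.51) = 0.26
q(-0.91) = 4.34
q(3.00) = 1.78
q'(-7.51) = 0.04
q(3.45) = 0.92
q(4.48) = 0.29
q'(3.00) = -2.97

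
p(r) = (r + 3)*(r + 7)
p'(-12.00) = -14.00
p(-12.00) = 45.00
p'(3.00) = 16.00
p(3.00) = 60.00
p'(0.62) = 11.24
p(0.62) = 27.58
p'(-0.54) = 8.92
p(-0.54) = 15.89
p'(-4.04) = 1.92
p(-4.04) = -3.08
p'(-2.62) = 4.76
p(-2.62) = 1.66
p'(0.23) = 10.46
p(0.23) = 23.35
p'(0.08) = 10.16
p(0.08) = 21.81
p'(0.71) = 11.42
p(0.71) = 28.60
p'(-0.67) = 8.66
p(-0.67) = 14.75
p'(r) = 2*r + 10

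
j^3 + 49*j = j*(j - 7*I)*(j + 7*I)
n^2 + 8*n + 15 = (n + 3)*(n + 5)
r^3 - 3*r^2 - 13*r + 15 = (r - 5)*(r - 1)*(r + 3)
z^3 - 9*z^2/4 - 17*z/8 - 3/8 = (z - 3)*(z + 1/4)*(z + 1/2)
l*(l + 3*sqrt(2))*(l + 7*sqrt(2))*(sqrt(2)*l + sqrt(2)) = sqrt(2)*l^4 + sqrt(2)*l^3 + 20*l^3 + 20*l^2 + 42*sqrt(2)*l^2 + 42*sqrt(2)*l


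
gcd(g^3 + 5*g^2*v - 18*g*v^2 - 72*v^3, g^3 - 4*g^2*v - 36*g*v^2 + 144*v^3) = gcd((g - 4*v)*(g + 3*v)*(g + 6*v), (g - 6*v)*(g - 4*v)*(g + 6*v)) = -g^2 - 2*g*v + 24*v^2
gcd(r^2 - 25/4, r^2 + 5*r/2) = r + 5/2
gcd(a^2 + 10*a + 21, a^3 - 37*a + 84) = a + 7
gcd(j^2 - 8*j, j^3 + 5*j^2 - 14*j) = j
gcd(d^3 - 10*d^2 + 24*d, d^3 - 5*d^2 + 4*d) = d^2 - 4*d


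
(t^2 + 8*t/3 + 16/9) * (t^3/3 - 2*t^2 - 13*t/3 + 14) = t^5/3 - 10*t^4/9 - 245*t^3/27 - 10*t^2/9 + 800*t/27 + 224/9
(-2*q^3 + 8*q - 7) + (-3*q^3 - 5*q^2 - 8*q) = -5*q^3 - 5*q^2 - 7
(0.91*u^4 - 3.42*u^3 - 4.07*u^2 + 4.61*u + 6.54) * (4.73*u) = 4.3043*u^5 - 16.1766*u^4 - 19.2511*u^3 + 21.8053*u^2 + 30.9342*u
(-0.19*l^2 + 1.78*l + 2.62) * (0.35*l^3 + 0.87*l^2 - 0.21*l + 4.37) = -0.0665*l^5 + 0.4577*l^4 + 2.5055*l^3 + 1.0753*l^2 + 7.2284*l + 11.4494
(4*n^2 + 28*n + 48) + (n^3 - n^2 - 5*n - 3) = n^3 + 3*n^2 + 23*n + 45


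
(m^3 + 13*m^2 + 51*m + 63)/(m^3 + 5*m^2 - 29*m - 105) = (m + 3)/(m - 5)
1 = 1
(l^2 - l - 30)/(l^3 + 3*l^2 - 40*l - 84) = (l + 5)/(l^2 + 9*l + 14)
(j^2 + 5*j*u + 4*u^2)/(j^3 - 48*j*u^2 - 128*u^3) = (-j - u)/(-j^2 + 4*j*u + 32*u^2)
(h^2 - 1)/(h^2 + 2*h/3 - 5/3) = 3*(h + 1)/(3*h + 5)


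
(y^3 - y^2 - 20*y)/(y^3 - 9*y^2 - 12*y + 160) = y/(y - 8)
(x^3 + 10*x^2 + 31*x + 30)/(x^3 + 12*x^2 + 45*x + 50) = (x + 3)/(x + 5)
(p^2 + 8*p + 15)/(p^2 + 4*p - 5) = (p + 3)/(p - 1)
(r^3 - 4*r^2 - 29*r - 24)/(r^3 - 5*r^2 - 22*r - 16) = (r + 3)/(r + 2)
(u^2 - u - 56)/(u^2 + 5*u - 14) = (u - 8)/(u - 2)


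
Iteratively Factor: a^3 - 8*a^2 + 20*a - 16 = (a - 2)*(a^2 - 6*a + 8) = (a - 4)*(a - 2)*(a - 2)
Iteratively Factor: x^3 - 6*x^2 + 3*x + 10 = (x - 5)*(x^2 - x - 2) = (x - 5)*(x - 2)*(x + 1)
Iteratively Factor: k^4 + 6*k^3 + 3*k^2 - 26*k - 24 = (k + 1)*(k^3 + 5*k^2 - 2*k - 24) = (k + 1)*(k + 3)*(k^2 + 2*k - 8) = (k - 2)*(k + 1)*(k + 3)*(k + 4)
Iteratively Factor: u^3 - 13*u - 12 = (u + 1)*(u^2 - u - 12) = (u - 4)*(u + 1)*(u + 3)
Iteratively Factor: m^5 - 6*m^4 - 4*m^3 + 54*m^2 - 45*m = (m + 3)*(m^4 - 9*m^3 + 23*m^2 - 15*m) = (m - 5)*(m + 3)*(m^3 - 4*m^2 + 3*m) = m*(m - 5)*(m + 3)*(m^2 - 4*m + 3) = m*(m - 5)*(m - 3)*(m + 3)*(m - 1)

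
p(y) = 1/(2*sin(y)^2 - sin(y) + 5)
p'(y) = (-4*sin(y)*cos(y) + cos(y))/(2*sin(y)^2 - sin(y) + 5)^2 = (1 - 4*sin(y))*cos(y)/(-sin(y) - cos(2*y) + 6)^2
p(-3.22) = 0.20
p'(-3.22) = -0.03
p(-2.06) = 0.13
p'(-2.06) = -0.04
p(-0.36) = 0.18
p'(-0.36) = 0.07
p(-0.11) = 0.19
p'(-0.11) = 0.05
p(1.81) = 0.17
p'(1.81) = 0.02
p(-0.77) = 0.15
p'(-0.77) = 0.06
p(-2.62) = 0.17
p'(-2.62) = -0.07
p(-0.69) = 0.16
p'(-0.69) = 0.07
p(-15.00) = 0.15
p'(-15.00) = -0.06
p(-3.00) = 0.19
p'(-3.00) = -0.06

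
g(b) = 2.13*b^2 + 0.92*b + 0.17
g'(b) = 4.26*b + 0.92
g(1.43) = 5.84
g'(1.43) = 7.01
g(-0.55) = 0.31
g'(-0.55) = -1.42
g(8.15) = 149.15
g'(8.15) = 35.64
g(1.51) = 6.42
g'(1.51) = 7.35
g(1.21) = 4.40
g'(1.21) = 6.07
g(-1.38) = 2.96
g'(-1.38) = -4.96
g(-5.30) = 55.13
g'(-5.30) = -21.66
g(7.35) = 122.00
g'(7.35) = 32.23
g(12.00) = 317.93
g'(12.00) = 52.04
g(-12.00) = 295.85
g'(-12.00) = -50.20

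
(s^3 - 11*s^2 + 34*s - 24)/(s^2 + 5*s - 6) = (s^2 - 10*s + 24)/(s + 6)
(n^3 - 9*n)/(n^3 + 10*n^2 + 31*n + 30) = n*(n - 3)/(n^2 + 7*n + 10)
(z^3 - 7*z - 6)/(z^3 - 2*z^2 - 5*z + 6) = (z + 1)/(z - 1)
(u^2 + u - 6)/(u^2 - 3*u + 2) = (u + 3)/(u - 1)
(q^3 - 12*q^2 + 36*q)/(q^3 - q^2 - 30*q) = (q - 6)/(q + 5)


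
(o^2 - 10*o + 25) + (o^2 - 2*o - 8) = 2*o^2 - 12*o + 17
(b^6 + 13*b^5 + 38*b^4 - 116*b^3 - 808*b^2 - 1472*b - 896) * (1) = b^6 + 13*b^5 + 38*b^4 - 116*b^3 - 808*b^2 - 1472*b - 896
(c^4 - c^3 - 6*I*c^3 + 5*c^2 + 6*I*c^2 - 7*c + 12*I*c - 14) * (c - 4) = c^5 - 5*c^4 - 6*I*c^4 + 9*c^3 + 30*I*c^3 - 27*c^2 - 12*I*c^2 + 14*c - 48*I*c + 56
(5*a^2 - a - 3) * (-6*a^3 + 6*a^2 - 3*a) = -30*a^5 + 36*a^4 - 3*a^3 - 15*a^2 + 9*a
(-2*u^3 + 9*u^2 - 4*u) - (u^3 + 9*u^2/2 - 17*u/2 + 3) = -3*u^3 + 9*u^2/2 + 9*u/2 - 3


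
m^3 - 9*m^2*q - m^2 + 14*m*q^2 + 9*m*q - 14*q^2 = (m - 1)*(m - 7*q)*(m - 2*q)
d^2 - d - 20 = (d - 5)*(d + 4)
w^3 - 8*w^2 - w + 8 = (w - 8)*(w - 1)*(w + 1)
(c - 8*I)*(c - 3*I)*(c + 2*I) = c^3 - 9*I*c^2 - 2*c - 48*I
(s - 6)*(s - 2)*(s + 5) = s^3 - 3*s^2 - 28*s + 60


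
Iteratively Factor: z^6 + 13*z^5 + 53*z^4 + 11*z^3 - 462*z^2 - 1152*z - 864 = (z + 4)*(z^5 + 9*z^4 + 17*z^3 - 57*z^2 - 234*z - 216) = (z + 4)^2*(z^4 + 5*z^3 - 3*z^2 - 45*z - 54) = (z + 3)*(z + 4)^2*(z^3 + 2*z^2 - 9*z - 18) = (z - 3)*(z + 3)*(z + 4)^2*(z^2 + 5*z + 6) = (z - 3)*(z + 3)^2*(z + 4)^2*(z + 2)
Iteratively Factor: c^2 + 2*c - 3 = (c + 3)*(c - 1)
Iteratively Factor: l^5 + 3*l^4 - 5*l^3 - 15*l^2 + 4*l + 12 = (l - 1)*(l^4 + 4*l^3 - l^2 - 16*l - 12) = (l - 1)*(l + 1)*(l^3 + 3*l^2 - 4*l - 12) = (l - 1)*(l + 1)*(l + 3)*(l^2 - 4) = (l - 2)*(l - 1)*(l + 1)*(l + 3)*(l + 2)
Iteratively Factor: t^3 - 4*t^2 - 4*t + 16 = (t - 4)*(t^2 - 4) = (t - 4)*(t - 2)*(t + 2)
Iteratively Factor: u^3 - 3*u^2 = (u)*(u^2 - 3*u) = u^2*(u - 3)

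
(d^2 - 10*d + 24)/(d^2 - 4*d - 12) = (d - 4)/(d + 2)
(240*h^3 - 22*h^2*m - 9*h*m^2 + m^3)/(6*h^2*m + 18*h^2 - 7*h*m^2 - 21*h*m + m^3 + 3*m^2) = (40*h^2 + 3*h*m - m^2)/(h*m + 3*h - m^2 - 3*m)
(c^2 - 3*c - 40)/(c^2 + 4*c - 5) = (c - 8)/(c - 1)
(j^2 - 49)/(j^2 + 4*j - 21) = (j - 7)/(j - 3)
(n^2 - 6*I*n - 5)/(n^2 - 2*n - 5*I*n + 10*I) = (n - I)/(n - 2)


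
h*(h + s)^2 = h^3 + 2*h^2*s + h*s^2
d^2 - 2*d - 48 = (d - 8)*(d + 6)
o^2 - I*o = o*(o - I)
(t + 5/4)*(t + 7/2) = t^2 + 19*t/4 + 35/8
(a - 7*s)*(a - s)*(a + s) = a^3 - 7*a^2*s - a*s^2 + 7*s^3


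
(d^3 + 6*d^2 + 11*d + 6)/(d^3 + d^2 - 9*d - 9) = (d + 2)/(d - 3)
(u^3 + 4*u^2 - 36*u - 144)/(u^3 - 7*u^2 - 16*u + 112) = (u^2 - 36)/(u^2 - 11*u + 28)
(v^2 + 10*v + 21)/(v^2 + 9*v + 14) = (v + 3)/(v + 2)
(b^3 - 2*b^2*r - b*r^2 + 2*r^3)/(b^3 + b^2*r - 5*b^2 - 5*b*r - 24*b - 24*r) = (b^2 - 3*b*r + 2*r^2)/(b^2 - 5*b - 24)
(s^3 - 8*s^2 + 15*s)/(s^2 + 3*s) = (s^2 - 8*s + 15)/(s + 3)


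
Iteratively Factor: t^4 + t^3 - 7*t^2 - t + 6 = (t - 1)*(t^3 + 2*t^2 - 5*t - 6) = (t - 1)*(t + 3)*(t^2 - t - 2) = (t - 1)*(t + 1)*(t + 3)*(t - 2)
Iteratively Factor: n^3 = (n)*(n^2) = n^2*(n)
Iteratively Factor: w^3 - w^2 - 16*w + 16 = (w - 1)*(w^2 - 16) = (w - 1)*(w + 4)*(w - 4)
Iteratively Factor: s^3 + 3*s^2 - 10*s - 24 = (s + 4)*(s^2 - s - 6) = (s - 3)*(s + 4)*(s + 2)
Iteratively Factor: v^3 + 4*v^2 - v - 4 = (v - 1)*(v^2 + 5*v + 4) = (v - 1)*(v + 1)*(v + 4)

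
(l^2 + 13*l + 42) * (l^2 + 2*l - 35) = l^4 + 15*l^3 + 33*l^2 - 371*l - 1470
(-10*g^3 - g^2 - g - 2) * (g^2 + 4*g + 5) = -10*g^5 - 41*g^4 - 55*g^3 - 11*g^2 - 13*g - 10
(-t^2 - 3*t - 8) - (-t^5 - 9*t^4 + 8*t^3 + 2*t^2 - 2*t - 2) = t^5 + 9*t^4 - 8*t^3 - 3*t^2 - t - 6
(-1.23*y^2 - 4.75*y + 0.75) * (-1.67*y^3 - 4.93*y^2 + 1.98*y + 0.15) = 2.0541*y^5 + 13.9964*y^4 + 19.7296*y^3 - 13.287*y^2 + 0.7725*y + 0.1125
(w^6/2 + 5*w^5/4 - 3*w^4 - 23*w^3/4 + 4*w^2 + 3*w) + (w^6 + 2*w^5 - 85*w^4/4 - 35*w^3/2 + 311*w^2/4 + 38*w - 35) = 3*w^6/2 + 13*w^5/4 - 97*w^4/4 - 93*w^3/4 + 327*w^2/4 + 41*w - 35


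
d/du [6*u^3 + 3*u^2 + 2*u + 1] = 18*u^2 + 6*u + 2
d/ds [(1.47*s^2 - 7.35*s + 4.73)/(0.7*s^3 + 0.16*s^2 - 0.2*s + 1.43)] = (-1.029*s^4 + 10.29*s^3 - 9.051*s^2 + 2.6906*s - 9.5645)/(0.49*s^6 + 0.224*s^5 - 0.2544*s^4 + 1.938*s^3 + 0.4976*s^2 - 0.572*s + 2.0449)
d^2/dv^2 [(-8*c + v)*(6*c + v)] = 2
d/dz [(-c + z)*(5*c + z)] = 4*c + 2*z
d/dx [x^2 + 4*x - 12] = 2*x + 4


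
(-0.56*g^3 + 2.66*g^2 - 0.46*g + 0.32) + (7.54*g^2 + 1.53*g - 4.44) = -0.56*g^3 + 10.2*g^2 + 1.07*g - 4.12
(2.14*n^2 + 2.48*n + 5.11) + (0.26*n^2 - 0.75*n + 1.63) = 2.4*n^2 + 1.73*n + 6.74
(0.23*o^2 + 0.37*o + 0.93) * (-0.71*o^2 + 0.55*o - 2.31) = -0.1633*o^4 - 0.1362*o^3 - 0.9881*o^2 - 0.3432*o - 2.1483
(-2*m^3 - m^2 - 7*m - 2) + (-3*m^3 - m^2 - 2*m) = -5*m^3 - 2*m^2 - 9*m - 2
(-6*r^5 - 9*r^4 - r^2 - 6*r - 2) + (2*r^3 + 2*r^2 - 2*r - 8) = -6*r^5 - 9*r^4 + 2*r^3 + r^2 - 8*r - 10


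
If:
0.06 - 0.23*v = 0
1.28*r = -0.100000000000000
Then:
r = -0.08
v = 0.26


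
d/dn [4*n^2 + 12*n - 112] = 8*n + 12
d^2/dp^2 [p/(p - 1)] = 2/(p - 1)^3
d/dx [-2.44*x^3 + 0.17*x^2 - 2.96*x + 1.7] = -7.32*x^2 + 0.34*x - 2.96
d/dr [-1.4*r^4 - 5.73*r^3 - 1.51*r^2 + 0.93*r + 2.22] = -5.6*r^3 - 17.19*r^2 - 3.02*r + 0.93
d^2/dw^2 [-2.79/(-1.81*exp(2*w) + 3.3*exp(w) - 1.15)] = ((9.207 - 20.1996*exp(w))*(1.81*exp(2*w) - 3.3*exp(w) + 1.15) + 2.79*(3.62*exp(w) - 3.3)*(7.24*exp(w) - 6.6)*exp(w))*exp(w)/(1.81*exp(2*w) - 3.3*exp(w) + 1.15)^3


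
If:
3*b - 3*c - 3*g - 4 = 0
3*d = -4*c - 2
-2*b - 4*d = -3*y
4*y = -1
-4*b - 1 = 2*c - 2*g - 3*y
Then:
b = -143/168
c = -19/28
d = 5/21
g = -253/168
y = -1/4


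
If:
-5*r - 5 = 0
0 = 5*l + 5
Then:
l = -1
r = -1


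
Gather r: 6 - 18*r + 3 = 9 - 18*r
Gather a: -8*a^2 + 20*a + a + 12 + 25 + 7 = -8*a^2 + 21*a + 44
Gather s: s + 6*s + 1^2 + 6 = 7*s + 7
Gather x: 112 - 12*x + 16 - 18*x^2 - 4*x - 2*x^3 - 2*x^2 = -2*x^3 - 20*x^2 - 16*x + 128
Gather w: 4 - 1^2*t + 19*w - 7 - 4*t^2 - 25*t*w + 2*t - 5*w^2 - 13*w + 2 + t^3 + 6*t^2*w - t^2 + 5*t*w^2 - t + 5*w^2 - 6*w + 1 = t^3 - 5*t^2 + 5*t*w^2 + w*(6*t^2 - 25*t)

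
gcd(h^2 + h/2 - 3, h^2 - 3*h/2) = h - 3/2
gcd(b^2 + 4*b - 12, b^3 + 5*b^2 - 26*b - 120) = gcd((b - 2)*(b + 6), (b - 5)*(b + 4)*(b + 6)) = b + 6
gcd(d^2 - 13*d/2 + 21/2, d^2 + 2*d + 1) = 1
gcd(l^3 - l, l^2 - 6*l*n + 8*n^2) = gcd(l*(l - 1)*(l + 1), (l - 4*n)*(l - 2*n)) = 1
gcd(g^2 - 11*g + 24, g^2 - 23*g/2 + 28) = g - 8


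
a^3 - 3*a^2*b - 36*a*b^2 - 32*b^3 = (a - 8*b)*(a + b)*(a + 4*b)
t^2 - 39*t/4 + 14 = (t - 8)*(t - 7/4)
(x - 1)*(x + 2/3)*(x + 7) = x^3 + 20*x^2/3 - 3*x - 14/3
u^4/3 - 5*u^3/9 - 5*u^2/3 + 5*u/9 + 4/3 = (u/3 + 1/3)*(u - 3)*(u - 1)*(u + 4/3)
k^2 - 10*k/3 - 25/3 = (k - 5)*(k + 5/3)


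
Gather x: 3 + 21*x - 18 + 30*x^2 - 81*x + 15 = 30*x^2 - 60*x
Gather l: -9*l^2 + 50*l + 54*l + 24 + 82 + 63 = -9*l^2 + 104*l + 169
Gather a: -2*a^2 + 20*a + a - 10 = -2*a^2 + 21*a - 10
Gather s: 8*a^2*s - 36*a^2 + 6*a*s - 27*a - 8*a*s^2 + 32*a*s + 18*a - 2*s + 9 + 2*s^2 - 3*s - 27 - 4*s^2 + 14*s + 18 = -36*a^2 - 9*a + s^2*(-8*a - 2) + s*(8*a^2 + 38*a + 9)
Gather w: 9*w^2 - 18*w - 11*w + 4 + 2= 9*w^2 - 29*w + 6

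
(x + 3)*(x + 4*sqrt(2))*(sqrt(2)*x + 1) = sqrt(2)*x^3 + 3*sqrt(2)*x^2 + 9*x^2 + 4*sqrt(2)*x + 27*x + 12*sqrt(2)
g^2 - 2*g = g*(g - 2)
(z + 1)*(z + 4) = z^2 + 5*z + 4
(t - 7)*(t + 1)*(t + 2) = t^3 - 4*t^2 - 19*t - 14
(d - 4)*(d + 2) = d^2 - 2*d - 8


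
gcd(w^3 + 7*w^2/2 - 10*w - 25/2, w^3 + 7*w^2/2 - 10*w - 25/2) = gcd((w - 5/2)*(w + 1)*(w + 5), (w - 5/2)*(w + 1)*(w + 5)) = w^3 + 7*w^2/2 - 10*w - 25/2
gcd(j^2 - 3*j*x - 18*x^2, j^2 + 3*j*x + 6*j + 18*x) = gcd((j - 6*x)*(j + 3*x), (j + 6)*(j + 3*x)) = j + 3*x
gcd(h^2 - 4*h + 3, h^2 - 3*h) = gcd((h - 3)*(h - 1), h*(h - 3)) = h - 3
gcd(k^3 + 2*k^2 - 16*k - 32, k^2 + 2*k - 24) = k - 4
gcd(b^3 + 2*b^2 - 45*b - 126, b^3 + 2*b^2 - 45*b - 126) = b^3 + 2*b^2 - 45*b - 126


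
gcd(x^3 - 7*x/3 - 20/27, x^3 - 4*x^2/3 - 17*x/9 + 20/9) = x^2 - x/3 - 20/9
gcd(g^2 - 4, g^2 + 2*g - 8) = g - 2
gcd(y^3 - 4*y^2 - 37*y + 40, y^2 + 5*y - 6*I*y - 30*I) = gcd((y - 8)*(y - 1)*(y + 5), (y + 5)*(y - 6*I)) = y + 5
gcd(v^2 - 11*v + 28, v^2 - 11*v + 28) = v^2 - 11*v + 28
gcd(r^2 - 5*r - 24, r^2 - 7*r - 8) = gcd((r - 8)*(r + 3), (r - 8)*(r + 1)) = r - 8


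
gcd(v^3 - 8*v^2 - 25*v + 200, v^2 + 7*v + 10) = v + 5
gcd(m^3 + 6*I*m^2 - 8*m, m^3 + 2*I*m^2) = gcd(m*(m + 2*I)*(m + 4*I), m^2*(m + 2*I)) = m^2 + 2*I*m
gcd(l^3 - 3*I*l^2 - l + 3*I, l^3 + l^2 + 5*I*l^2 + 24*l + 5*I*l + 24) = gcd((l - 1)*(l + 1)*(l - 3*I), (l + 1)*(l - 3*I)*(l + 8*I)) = l^2 + l*(1 - 3*I) - 3*I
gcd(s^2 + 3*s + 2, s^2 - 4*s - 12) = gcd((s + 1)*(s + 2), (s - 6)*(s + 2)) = s + 2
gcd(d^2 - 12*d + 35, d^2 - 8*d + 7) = d - 7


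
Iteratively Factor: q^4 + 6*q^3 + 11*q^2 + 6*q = (q)*(q^3 + 6*q^2 + 11*q + 6) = q*(q + 1)*(q^2 + 5*q + 6) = q*(q + 1)*(q + 3)*(q + 2)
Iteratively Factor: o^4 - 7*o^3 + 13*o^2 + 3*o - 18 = (o - 2)*(o^3 - 5*o^2 + 3*o + 9) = (o - 2)*(o + 1)*(o^2 - 6*o + 9) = (o - 3)*(o - 2)*(o + 1)*(o - 3)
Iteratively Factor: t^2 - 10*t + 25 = (t - 5)*(t - 5)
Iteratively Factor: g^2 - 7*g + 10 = (g - 2)*(g - 5)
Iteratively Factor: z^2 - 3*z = (z)*(z - 3)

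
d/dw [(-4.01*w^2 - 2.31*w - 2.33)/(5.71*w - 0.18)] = (-22.8971*w^2 + 1.4436*w + 13.7201)/(32.6041*w^2 - 2.0556*w + 0.0324)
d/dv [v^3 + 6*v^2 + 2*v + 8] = 3*v^2 + 12*v + 2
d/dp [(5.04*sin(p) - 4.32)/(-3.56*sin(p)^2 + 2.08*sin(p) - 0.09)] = (17.9424*sin(p)^2 - 30.7584*sin(p) + 8.532)*cos(p)/(12.6736*sin(p)^4 - 14.8096*sin(p)^3 + 4.9672*sin(p)^2 - 0.3744*sin(p) + 0.0081)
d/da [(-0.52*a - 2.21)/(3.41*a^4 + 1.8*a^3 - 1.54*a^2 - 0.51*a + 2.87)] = (5.3196*a^4 + 32.0164*a^3 + 11.1332*a^2 - 6.8068*a - 2.6195)/(11.6281*a^8 + 12.276*a^7 - 7.2628*a^6 - 9.0222*a^5 + 20.109*a^4 + 11.9028*a^3 - 8.5795*a^2 - 2.9274*a + 8.2369)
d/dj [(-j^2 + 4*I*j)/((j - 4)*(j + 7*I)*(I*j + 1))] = (-I*j^4 - 8*j^3 + j^2*(40 - 17*I) - 56*I*j - 112)/(j^6 + j^5*(-8 + 12*I) + j^4*(-6 - 96*I) + j^3*(176 + 276*I) + j^2*(-303 - 672*I) + j*(-392 + 1344*I) + 784)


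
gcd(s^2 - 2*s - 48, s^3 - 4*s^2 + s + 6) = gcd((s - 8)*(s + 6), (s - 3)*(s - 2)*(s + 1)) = 1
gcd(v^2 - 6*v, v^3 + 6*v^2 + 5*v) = v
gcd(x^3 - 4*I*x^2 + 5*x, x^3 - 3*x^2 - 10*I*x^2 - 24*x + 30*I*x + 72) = 1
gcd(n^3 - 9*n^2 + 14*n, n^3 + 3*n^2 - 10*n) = n^2 - 2*n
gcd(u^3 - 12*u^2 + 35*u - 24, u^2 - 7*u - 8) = u - 8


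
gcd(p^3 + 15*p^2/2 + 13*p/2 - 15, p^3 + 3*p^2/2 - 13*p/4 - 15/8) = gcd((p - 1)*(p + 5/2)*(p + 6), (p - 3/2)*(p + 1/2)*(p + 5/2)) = p + 5/2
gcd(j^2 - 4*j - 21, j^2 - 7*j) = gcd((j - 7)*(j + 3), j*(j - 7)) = j - 7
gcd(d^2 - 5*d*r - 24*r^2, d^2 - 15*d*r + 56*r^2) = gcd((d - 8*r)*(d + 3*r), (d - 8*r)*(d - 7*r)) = -d + 8*r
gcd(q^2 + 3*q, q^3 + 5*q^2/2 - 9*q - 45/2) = q + 3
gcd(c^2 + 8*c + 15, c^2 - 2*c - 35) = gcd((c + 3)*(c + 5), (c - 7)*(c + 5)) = c + 5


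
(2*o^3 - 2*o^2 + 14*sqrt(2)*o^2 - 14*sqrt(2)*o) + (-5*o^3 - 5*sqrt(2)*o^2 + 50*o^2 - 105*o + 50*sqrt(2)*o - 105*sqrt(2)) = -3*o^3 + 9*sqrt(2)*o^2 + 48*o^2 - 105*o + 36*sqrt(2)*o - 105*sqrt(2)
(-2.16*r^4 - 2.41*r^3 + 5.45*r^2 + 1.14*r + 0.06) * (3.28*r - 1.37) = -7.0848*r^5 - 4.9456*r^4 + 21.1777*r^3 - 3.7273*r^2 - 1.365*r - 0.0822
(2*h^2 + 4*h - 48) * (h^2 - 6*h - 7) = 2*h^4 - 8*h^3 - 86*h^2 + 260*h + 336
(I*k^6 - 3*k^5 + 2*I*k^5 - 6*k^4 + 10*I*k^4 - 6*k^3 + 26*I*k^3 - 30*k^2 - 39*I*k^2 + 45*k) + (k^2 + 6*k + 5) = I*k^6 - 3*k^5 + 2*I*k^5 - 6*k^4 + 10*I*k^4 - 6*k^3 + 26*I*k^3 - 29*k^2 - 39*I*k^2 + 51*k + 5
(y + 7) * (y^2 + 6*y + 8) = y^3 + 13*y^2 + 50*y + 56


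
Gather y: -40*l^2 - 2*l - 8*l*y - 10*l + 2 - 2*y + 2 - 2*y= -40*l^2 - 12*l + y*(-8*l - 4) + 4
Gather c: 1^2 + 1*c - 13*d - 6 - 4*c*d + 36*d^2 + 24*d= c*(1 - 4*d) + 36*d^2 + 11*d - 5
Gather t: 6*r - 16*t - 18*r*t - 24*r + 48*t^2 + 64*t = -18*r + 48*t^2 + t*(48 - 18*r)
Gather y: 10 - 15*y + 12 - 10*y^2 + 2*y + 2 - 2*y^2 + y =-12*y^2 - 12*y + 24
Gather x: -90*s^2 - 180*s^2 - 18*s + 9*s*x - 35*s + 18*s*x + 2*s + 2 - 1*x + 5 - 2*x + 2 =-270*s^2 - 51*s + x*(27*s - 3) + 9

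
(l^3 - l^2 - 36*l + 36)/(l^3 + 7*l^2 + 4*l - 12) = (l - 6)/(l + 2)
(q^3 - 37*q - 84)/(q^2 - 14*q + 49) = (q^2 + 7*q + 12)/(q - 7)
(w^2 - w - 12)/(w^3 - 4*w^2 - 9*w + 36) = 1/(w - 3)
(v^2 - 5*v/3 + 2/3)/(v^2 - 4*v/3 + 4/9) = 3*(v - 1)/(3*v - 2)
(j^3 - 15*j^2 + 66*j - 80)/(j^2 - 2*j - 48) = (j^2 - 7*j + 10)/(j + 6)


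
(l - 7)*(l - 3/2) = l^2 - 17*l/2 + 21/2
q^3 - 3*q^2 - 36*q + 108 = (q - 6)*(q - 3)*(q + 6)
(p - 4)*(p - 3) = p^2 - 7*p + 12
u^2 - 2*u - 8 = (u - 4)*(u + 2)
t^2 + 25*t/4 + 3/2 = (t + 1/4)*(t + 6)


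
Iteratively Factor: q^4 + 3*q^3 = (q + 3)*(q^3) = q*(q + 3)*(q^2) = q^2*(q + 3)*(q)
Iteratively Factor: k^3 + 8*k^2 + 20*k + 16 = (k + 2)*(k^2 + 6*k + 8) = (k + 2)*(k + 4)*(k + 2)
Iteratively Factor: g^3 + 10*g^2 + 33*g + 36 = (g + 4)*(g^2 + 6*g + 9) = (g + 3)*(g + 4)*(g + 3)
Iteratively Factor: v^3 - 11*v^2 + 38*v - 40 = (v - 2)*(v^2 - 9*v + 20) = (v - 5)*(v - 2)*(v - 4)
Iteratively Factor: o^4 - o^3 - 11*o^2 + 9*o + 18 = (o + 3)*(o^3 - 4*o^2 + o + 6) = (o - 3)*(o + 3)*(o^2 - o - 2) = (o - 3)*(o - 2)*(o + 3)*(o + 1)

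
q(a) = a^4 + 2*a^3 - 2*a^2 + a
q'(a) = 4*a^3 + 6*a^2 - 4*a + 1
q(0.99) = 1.93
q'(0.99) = 6.80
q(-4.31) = 143.48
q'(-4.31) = -190.56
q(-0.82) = -2.82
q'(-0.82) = 6.11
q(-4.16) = 116.73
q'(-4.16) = -166.49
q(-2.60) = -5.57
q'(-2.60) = -18.34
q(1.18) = 3.62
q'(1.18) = 11.21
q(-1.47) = -7.48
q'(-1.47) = 7.14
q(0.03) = 0.03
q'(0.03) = 0.89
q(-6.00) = 786.00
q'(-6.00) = -623.00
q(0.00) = 0.00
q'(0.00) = 1.00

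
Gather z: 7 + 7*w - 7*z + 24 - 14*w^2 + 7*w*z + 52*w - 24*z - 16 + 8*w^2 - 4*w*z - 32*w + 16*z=-6*w^2 + 27*w + z*(3*w - 15) + 15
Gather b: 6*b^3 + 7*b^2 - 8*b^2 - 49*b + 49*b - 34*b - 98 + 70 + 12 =6*b^3 - b^2 - 34*b - 16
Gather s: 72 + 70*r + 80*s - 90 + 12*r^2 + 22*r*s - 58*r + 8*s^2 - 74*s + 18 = 12*r^2 + 12*r + 8*s^2 + s*(22*r + 6)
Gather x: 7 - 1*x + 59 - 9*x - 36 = 30 - 10*x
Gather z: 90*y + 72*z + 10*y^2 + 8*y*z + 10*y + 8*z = 10*y^2 + 100*y + z*(8*y + 80)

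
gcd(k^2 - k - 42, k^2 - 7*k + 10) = 1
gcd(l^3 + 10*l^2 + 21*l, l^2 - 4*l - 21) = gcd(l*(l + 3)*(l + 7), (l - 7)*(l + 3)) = l + 3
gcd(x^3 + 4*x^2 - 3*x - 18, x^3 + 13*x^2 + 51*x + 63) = x^2 + 6*x + 9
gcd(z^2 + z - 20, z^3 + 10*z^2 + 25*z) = z + 5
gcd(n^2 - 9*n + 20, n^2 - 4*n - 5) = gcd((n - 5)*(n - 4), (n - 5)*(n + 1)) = n - 5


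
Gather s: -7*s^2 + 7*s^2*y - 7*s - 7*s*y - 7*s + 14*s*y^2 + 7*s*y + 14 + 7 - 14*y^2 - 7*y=s^2*(7*y - 7) + s*(14*y^2 - 14) - 14*y^2 - 7*y + 21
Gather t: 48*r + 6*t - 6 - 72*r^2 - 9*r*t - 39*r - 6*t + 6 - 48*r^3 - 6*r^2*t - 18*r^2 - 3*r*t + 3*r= -48*r^3 - 90*r^2 + 12*r + t*(-6*r^2 - 12*r)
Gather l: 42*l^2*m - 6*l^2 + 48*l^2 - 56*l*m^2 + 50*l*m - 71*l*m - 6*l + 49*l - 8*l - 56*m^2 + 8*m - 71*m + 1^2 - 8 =l^2*(42*m + 42) + l*(-56*m^2 - 21*m + 35) - 56*m^2 - 63*m - 7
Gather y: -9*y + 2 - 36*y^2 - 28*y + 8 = -36*y^2 - 37*y + 10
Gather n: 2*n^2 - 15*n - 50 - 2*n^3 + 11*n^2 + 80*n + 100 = -2*n^3 + 13*n^2 + 65*n + 50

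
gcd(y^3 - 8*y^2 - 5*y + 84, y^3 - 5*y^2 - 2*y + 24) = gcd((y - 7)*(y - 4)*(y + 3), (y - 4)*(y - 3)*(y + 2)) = y - 4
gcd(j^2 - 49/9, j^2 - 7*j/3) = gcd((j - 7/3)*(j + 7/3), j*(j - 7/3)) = j - 7/3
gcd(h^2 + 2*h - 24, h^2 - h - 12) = h - 4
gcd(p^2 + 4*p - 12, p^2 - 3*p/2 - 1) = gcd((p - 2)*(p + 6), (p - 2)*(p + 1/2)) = p - 2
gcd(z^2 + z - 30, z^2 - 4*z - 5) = z - 5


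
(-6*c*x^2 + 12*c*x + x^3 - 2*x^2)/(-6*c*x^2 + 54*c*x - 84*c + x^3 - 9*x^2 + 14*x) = x/(x - 7)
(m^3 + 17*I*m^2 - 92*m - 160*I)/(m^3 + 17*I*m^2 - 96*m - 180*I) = (m^2 + 12*I*m - 32)/(m^2 + 12*I*m - 36)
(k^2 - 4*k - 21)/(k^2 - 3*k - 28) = (k + 3)/(k + 4)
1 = 1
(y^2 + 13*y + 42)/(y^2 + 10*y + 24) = (y + 7)/(y + 4)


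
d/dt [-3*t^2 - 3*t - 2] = -6*t - 3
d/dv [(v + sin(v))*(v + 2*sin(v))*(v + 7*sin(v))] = 10*v^2*cos(v) + 3*v^2 + 20*v*sin(v) + 23*v*sin(2*v) + 42*sin(v)^2*cos(v) + 23*sin(v)^2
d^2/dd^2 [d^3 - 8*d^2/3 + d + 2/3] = 6*d - 16/3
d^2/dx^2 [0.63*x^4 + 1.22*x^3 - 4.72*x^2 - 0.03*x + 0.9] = 7.56*x^2 + 7.32*x - 9.44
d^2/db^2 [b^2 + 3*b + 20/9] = 2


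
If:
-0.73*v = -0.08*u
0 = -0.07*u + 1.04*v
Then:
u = 0.00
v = 0.00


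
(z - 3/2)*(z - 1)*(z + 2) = z^3 - z^2/2 - 7*z/2 + 3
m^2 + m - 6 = (m - 2)*(m + 3)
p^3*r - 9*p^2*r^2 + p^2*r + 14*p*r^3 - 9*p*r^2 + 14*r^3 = (p - 7*r)*(p - 2*r)*(p*r + r)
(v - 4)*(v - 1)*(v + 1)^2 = v^4 - 3*v^3 - 5*v^2 + 3*v + 4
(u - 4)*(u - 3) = u^2 - 7*u + 12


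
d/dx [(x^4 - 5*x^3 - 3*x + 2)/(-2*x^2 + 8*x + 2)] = (-2*x^5 + 17*x^4 - 36*x^3 - 18*x^2 + 4*x - 11)/(2*(x^4 - 8*x^3 + 14*x^2 + 8*x + 1))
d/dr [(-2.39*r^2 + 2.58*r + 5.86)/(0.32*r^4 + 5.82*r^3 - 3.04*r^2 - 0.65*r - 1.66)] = (1.5296*r^5 + 11.433*r^4 - 37.532*r^3 - 92.9189*r^2 + 43.5636*r - 0.4738)/(0.1024*r^8 + 3.7248*r^7 + 31.9268*r^6 - 35.8016*r^5 + 0.613199999999999*r^4 - 15.3704*r^3 + 10.5153*r^2 + 2.158*r + 2.7556)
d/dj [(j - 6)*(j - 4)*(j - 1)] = 3*j^2 - 22*j + 34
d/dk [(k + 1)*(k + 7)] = 2*k + 8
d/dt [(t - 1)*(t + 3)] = 2*t + 2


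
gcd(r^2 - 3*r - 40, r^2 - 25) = r + 5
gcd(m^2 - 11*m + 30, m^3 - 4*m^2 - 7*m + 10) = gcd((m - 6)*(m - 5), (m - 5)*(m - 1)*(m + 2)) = m - 5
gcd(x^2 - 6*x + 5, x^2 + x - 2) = x - 1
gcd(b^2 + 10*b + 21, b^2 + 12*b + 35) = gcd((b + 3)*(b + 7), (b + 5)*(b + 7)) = b + 7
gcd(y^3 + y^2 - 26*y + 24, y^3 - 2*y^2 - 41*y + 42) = y^2 + 5*y - 6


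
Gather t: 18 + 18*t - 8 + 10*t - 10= 28*t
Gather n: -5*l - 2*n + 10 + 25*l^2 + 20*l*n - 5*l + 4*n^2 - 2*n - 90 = 25*l^2 - 10*l + 4*n^2 + n*(20*l - 4) - 80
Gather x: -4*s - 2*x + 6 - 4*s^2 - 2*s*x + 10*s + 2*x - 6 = -4*s^2 - 2*s*x + 6*s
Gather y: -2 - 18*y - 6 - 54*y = -72*y - 8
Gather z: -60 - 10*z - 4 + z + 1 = -9*z - 63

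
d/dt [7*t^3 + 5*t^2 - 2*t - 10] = 21*t^2 + 10*t - 2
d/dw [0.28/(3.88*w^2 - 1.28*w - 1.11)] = (0.3584 - 2.1728*w)/(-3.88*w^2 + 1.28*w + 1.11)^2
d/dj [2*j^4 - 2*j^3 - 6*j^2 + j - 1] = 8*j^3 - 6*j^2 - 12*j + 1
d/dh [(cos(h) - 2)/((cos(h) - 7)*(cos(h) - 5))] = (cos(h)^2 - 4*cos(h) - 11)*sin(h)/((cos(h) - 7)^2*(cos(h) - 5)^2)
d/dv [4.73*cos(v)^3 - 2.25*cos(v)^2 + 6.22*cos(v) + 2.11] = (-14.19*cos(v)^2 + 4.5*cos(v) - 6.22)*sin(v)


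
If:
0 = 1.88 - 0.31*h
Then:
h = 6.06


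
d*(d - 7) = d^2 - 7*d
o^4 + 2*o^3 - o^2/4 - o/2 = o*(o - 1/2)*(o + 1/2)*(o + 2)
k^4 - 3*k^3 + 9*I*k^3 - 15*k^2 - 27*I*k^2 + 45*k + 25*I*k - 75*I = (k - 3)*(k - I)*(k + 5*I)^2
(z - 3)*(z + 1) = z^2 - 2*z - 3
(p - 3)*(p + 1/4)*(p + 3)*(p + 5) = p^4 + 21*p^3/4 - 31*p^2/4 - 189*p/4 - 45/4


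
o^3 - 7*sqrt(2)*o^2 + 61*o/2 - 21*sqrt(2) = (o - 7*sqrt(2)/2)*(o - 2*sqrt(2))*(o - 3*sqrt(2)/2)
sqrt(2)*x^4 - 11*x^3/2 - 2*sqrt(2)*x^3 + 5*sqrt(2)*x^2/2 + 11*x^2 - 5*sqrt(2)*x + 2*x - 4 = (x - 2)*(x - 2*sqrt(2))*(x - sqrt(2))*(sqrt(2)*x + 1/2)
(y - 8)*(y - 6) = y^2 - 14*y + 48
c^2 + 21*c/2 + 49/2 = (c + 7/2)*(c + 7)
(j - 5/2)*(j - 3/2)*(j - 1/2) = j^3 - 9*j^2/2 + 23*j/4 - 15/8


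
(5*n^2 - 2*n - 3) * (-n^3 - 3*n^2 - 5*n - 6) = -5*n^5 - 13*n^4 - 16*n^3 - 11*n^2 + 27*n + 18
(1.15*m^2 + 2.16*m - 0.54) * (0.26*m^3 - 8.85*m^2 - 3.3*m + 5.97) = 0.299*m^5 - 9.6159*m^4 - 23.0514*m^3 + 4.5165*m^2 + 14.6772*m - 3.2238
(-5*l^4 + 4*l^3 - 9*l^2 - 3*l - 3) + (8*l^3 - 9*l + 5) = -5*l^4 + 12*l^3 - 9*l^2 - 12*l + 2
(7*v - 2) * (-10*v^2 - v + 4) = -70*v^3 + 13*v^2 + 30*v - 8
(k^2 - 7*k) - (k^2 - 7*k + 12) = -12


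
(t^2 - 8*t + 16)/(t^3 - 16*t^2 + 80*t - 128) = 1/(t - 8)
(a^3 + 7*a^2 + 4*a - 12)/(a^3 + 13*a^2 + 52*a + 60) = (a - 1)/(a + 5)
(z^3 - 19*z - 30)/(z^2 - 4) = (z^2 - 2*z - 15)/(z - 2)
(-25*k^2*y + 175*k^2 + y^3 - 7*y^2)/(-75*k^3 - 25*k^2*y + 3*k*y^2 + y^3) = (y - 7)/(3*k + y)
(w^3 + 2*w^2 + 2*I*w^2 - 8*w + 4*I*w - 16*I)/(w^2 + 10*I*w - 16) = (w^2 + 2*w - 8)/(w + 8*I)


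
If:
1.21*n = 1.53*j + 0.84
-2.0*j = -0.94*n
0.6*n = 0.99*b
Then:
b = 1.04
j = 0.80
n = 1.71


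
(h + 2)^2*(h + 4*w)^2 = h^4 + 8*h^3*w + 4*h^3 + 16*h^2*w^2 + 32*h^2*w + 4*h^2 + 64*h*w^2 + 32*h*w + 64*w^2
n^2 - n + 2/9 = (n - 2/3)*(n - 1/3)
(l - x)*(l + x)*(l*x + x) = l^3*x + l^2*x - l*x^3 - x^3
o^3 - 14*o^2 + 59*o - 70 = (o - 7)*(o - 5)*(o - 2)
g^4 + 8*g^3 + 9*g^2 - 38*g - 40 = (g - 2)*(g + 1)*(g + 4)*(g + 5)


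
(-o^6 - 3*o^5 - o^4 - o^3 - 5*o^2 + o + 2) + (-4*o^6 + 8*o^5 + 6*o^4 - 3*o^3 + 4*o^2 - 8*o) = -5*o^6 + 5*o^5 + 5*o^4 - 4*o^3 - o^2 - 7*o + 2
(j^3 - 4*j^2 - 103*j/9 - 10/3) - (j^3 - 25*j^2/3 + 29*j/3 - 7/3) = 13*j^2/3 - 190*j/9 - 1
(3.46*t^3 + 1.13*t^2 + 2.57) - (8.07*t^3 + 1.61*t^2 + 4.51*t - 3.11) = -4.61*t^3 - 0.48*t^2 - 4.51*t + 5.68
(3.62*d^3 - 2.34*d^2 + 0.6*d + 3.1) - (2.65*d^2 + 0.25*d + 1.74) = 3.62*d^3 - 4.99*d^2 + 0.35*d + 1.36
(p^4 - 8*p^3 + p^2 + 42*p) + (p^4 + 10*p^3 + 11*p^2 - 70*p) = 2*p^4 + 2*p^3 + 12*p^2 - 28*p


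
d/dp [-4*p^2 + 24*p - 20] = 24 - 8*p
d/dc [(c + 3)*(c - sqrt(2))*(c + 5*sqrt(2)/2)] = 3*c^2 + 3*sqrt(2)*c + 6*c - 5 + 9*sqrt(2)/2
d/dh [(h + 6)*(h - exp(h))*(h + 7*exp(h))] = (1 - exp(h))*(h + 6)*(h + 7*exp(h)) + (h + 6)*(h - exp(h))*(7*exp(h) + 1) + (h - exp(h))*(h + 7*exp(h))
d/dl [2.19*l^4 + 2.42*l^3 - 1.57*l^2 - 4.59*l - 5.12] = 8.76*l^3 + 7.26*l^2 - 3.14*l - 4.59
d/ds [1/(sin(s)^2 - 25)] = -2*sin(s)*cos(s)/(sin(s)^2 - 25)^2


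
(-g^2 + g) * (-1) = g^2 - g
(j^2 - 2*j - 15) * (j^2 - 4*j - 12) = j^4 - 6*j^3 - 19*j^2 + 84*j + 180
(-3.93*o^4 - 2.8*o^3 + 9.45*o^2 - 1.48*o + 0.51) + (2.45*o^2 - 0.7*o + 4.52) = -3.93*o^4 - 2.8*o^3 + 11.9*o^2 - 2.18*o + 5.03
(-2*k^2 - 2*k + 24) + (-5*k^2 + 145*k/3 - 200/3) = -7*k^2 + 139*k/3 - 128/3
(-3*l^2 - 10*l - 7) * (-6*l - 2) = 18*l^3 + 66*l^2 + 62*l + 14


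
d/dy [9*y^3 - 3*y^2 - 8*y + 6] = 27*y^2 - 6*y - 8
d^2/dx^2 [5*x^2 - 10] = 10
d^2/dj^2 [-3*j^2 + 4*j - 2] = -6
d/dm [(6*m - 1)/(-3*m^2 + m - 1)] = (-18*m^2 + 6*m + (6*m - 1)^2 - 6)/(3*m^2 - m + 1)^2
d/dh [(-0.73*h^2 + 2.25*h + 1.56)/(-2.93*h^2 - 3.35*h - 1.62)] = (9.038*h^2 + 11.5068*h + 1.581)/(8.5849*h^4 + 19.631*h^3 + 20.7157*h^2 + 10.854*h + 2.6244)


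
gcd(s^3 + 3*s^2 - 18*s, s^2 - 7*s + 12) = s - 3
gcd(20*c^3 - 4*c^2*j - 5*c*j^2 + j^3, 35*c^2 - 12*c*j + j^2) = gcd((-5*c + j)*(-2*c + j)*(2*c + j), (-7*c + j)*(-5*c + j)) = 5*c - j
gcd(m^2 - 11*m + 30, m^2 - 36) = m - 6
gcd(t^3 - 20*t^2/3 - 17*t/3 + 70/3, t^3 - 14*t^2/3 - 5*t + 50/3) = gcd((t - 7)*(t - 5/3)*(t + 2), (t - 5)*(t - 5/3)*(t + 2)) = t^2 + t/3 - 10/3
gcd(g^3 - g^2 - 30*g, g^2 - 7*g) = g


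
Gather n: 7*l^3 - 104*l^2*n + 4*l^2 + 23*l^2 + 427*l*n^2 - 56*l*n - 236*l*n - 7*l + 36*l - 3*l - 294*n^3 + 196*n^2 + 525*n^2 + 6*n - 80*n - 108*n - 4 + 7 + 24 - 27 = 7*l^3 + 27*l^2 + 26*l - 294*n^3 + n^2*(427*l + 721) + n*(-104*l^2 - 292*l - 182)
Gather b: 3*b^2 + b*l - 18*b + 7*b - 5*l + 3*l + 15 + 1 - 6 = 3*b^2 + b*(l - 11) - 2*l + 10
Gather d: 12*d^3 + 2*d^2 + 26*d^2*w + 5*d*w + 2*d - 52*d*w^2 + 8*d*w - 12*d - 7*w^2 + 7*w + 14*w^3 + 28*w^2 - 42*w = 12*d^3 + d^2*(26*w + 2) + d*(-52*w^2 + 13*w - 10) + 14*w^3 + 21*w^2 - 35*w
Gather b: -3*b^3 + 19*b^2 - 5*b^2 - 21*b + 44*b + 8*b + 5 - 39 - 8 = -3*b^3 + 14*b^2 + 31*b - 42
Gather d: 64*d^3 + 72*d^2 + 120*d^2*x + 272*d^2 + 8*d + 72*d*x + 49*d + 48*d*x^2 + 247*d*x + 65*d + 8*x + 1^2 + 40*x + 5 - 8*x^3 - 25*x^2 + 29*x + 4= 64*d^3 + d^2*(120*x + 344) + d*(48*x^2 + 319*x + 122) - 8*x^3 - 25*x^2 + 77*x + 10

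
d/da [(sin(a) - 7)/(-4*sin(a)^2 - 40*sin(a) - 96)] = (sin(a)^2 - 14*sin(a) - 94)*cos(a)/(4*(sin(a)^2 + 10*sin(a) + 24)^2)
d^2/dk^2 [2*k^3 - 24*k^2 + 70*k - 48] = 12*k - 48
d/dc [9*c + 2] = 9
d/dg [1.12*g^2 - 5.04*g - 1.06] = 2.24*g - 5.04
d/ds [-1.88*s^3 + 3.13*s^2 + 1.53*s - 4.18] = -5.64*s^2 + 6.26*s + 1.53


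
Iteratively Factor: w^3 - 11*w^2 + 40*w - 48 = (w - 4)*(w^2 - 7*w + 12) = (w - 4)^2*(w - 3)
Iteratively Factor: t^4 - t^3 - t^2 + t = (t + 1)*(t^3 - 2*t^2 + t) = (t - 1)*(t + 1)*(t^2 - t) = (t - 1)^2*(t + 1)*(t)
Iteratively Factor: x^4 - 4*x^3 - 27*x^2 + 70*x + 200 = (x - 5)*(x^3 + x^2 - 22*x - 40) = (x - 5)^2*(x^2 + 6*x + 8) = (x - 5)^2*(x + 4)*(x + 2)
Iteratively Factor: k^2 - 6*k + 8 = (k - 2)*(k - 4)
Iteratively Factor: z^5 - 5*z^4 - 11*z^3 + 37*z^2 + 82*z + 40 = (z + 2)*(z^4 - 7*z^3 + 3*z^2 + 31*z + 20) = (z + 1)*(z + 2)*(z^3 - 8*z^2 + 11*z + 20) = (z - 5)*(z + 1)*(z + 2)*(z^2 - 3*z - 4) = (z - 5)*(z - 4)*(z + 1)*(z + 2)*(z + 1)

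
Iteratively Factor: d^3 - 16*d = (d + 4)*(d^2 - 4*d) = d*(d + 4)*(d - 4)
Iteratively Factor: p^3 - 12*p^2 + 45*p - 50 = (p - 5)*(p^2 - 7*p + 10) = (p - 5)^2*(p - 2)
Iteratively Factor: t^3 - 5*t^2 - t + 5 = (t + 1)*(t^2 - 6*t + 5) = (t - 5)*(t + 1)*(t - 1)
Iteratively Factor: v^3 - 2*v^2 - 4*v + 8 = (v + 2)*(v^2 - 4*v + 4) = (v - 2)*(v + 2)*(v - 2)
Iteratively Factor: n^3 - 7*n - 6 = (n + 2)*(n^2 - 2*n - 3) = (n - 3)*(n + 2)*(n + 1)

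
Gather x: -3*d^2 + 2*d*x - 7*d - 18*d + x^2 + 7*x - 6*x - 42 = -3*d^2 - 25*d + x^2 + x*(2*d + 1) - 42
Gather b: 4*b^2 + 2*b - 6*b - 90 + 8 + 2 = 4*b^2 - 4*b - 80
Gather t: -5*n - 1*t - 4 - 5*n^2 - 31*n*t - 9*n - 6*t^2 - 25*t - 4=-5*n^2 - 14*n - 6*t^2 + t*(-31*n - 26) - 8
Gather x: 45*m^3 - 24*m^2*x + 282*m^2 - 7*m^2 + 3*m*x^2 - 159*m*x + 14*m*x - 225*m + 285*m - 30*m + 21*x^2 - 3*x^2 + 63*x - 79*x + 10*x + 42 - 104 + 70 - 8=45*m^3 + 275*m^2 + 30*m + x^2*(3*m + 18) + x*(-24*m^2 - 145*m - 6)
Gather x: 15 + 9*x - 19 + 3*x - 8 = 12*x - 12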